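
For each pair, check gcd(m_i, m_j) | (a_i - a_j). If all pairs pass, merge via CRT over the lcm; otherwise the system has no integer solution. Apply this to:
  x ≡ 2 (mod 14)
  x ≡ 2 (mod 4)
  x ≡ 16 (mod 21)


Moduli 14, 4, 21 are not pairwise coprime, so CRT works modulo lcm(m_i) when all pairwise compatibility conditions hold.
Pairwise compatibility: gcd(m_i, m_j) must divide a_i - a_j for every pair.
Merge one congruence at a time:
  Start: x ≡ 2 (mod 14).
  Combine with x ≡ 2 (mod 4): gcd(14, 4) = 2; 2 - 2 = 0, which IS divisible by 2, so compatible.
    Write x = 2 + 14·t and substitute into x ≡ 2 (mod 4): 14·t ≡ 2 − 2 = 0 (mod 4).
    Divide the congruence (and modulus) by g = 2: 7·t ≡ 0 (mod 2).
    Reduce coefficients mod 2: 1·t ≡ 0 (mod 2).
    So t ≡ 0 (mod 2).
    Then x = 2 + 14·0 = 2, valid modulo lcm(14, 4) = 28: x ≡ 2 (mod 28).
  Combine with x ≡ 16 (mod 21): gcd(28, 21) = 7; 16 - 2 = 14, which IS divisible by 7, so compatible.
    Write x = 2 + 28·t and substitute into x ≡ 16 (mod 21): 28·t ≡ 16 − 2 = 14 (mod 21).
    Divide the congruence (and modulus) by g = 7: 4·t ≡ 2 (mod 3).
    Reduce coefficients mod 3: 1·t ≡ 2 (mod 3).
    So t ≡ 2 (mod 3).
    Then x = 2 + 28·2 = 58, valid modulo lcm(28, 21) = 84: x ≡ 58 (mod 84).
Verify: 58 mod 14 = 2, 58 mod 4 = 2, 58 mod 21 = 16.

x ≡ 58 (mod 84).


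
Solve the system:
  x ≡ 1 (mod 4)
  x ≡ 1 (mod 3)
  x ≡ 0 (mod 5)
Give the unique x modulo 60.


Moduli 4, 3, 5 are pairwise coprime; by CRT there is a unique solution modulo M = 4 · 3 · 5 = 60.
Solve pairwise, accumulating the modulus:
  Start with x ≡ 1 (mod 4).
  Combine with x ≡ 1 (mod 3): since gcd(4, 3) = 1, we get a unique residue mod 12.
    Write x = 1 + 4·t and substitute into x ≡ 1 (mod 3): 4·t ≡ 1 − 1 = 0 (mod 3).
    Reduce coefficients mod 3: 1·t ≡ 0 (mod 3).
    So t ≡ 0 (mod 3).
    Then x = 1 + 4·0 = 1, valid modulo lcm(4, 3) = 12: x ≡ 1 (mod 12).
  Combine with x ≡ 0 (mod 5): since gcd(12, 5) = 1, we get a unique residue mod 60.
    Write x = 1 + 12·t and substitute into x ≡ 0 (mod 5): 12·t ≡ 0 − 1 = -1 (mod 5).
    Reduce coefficients mod 5: 2·t ≡ 4 (mod 5).
    The inverse of 2 mod 5 is 3 (since 2·3 = 6 = 1·5 + 1), so t ≡ 3·4 = 12 ≡ 2 (mod 5).
    Then x = 1 + 12·2 = 25, valid modulo lcm(12, 5) = 60: x ≡ 25 (mod 60).
Verify: 25 mod 4 = 1 ✓, 25 mod 3 = 1 ✓, 25 mod 5 = 0 ✓.

x ≡ 25 (mod 60).


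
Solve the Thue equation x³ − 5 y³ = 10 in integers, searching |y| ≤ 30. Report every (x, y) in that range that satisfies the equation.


The equation is x³ - 5y³ = 10. For fixed y, x³ = 5·y³ + 10, so a solution requires the RHS to be a perfect cube.
Strategy: iterate y from -30 to 30, compute RHS = 5·y³ + 10, and check whether it is a (positive or negative) perfect cube.
Check small values of y:
  y = 0: RHS = 10 is not a perfect cube.
  y = 1: RHS = 15 is not a perfect cube.
  y = -1: RHS = 5 is not a perfect cube.
  y = 2: RHS = 50 is not a perfect cube.
  y = -2: RHS = -30 is not a perfect cube.
  y = 3: RHS = 145 is not a perfect cube.
  y = -3: RHS = -125 = (-5)³ ⇒ x = -5 works.
Continuing the search up to |y| = 30 finds no further solutions beyond those listed.
Collected solutions: (-5, -3).

Solutions (with |y| ≤ 30): (-5, -3).


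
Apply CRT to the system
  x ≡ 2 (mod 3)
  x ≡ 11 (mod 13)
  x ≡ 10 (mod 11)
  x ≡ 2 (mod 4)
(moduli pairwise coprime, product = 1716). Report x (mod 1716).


Product of moduli M = 3 · 13 · 11 · 4 = 1716.
Merge one congruence at a time:
  Start: x ≡ 2 (mod 3).
  Combine with x ≡ 11 (mod 13); new modulus lcm = 39.
    Write x = 2 + 3·t and substitute into x ≡ 11 (mod 13): 3·t ≡ 11 − 2 = 9 (mod 13).
    The inverse of 3 mod 13 is 9 (since 3·9 = 27 = 2·13 + 1), so t ≡ 9·9 = 81 ≡ 3 (mod 13).
    Then x = 2 + 3·3 = 11, valid modulo lcm(3, 13) = 39: x ≡ 11 (mod 39).
  Combine with x ≡ 10 (mod 11); new modulus lcm = 429.
    Write x = 11 + 39·t and substitute into x ≡ 10 (mod 11): 39·t ≡ 10 − 11 = -1 (mod 11).
    Reduce coefficients mod 11: 6·t ≡ 10 (mod 11).
    The inverse of 6 mod 11 is 2 (since 6·2 = 12 = 1·11 + 1), so t ≡ 2·10 = 20 ≡ 9 (mod 11).
    Then x = 11 + 39·9 = 362, valid modulo lcm(39, 11) = 429: x ≡ 362 (mod 429).
  Combine with x ≡ 2 (mod 4); new modulus lcm = 1716.
    Write x = 362 + 429·t and substitute into x ≡ 2 (mod 4): 429·t ≡ 2 − 362 = -360 (mod 4).
    Reduce coefficients mod 4: 1·t ≡ 0 (mod 4).
    So t ≡ 0 (mod 4).
    Then x = 362 + 429·0 = 362, valid modulo lcm(429, 4) = 1716: x ≡ 362 (mod 1716).
Verify against each original: 362 mod 3 = 2, 362 mod 13 = 11, 362 mod 11 = 10, 362 mod 4 = 2.

x ≡ 362 (mod 1716).


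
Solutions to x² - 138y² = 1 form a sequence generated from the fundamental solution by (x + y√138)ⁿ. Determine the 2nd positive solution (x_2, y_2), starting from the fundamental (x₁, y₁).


Step 1: Find the fundamental solution (x₁, y₁) of x² - 138y² = 1.
  Expand √138 as a continued fraction. a₀ = ⌊√138⌋ = 11; iterate m_{k+1} = d_k·a_k − m_k, d_{k+1} = (138 − m_{k+1}²)/d_k, a_{k+1} = ⌊(a₀ + m_{k+1})/d_{k+1}⌋ (starting m₀ = 0, d₀ = 1), with convergents p_k = a_k·p_{k-1} + p_{k-2}, q_k = a_k·q_{k-1} + q_{k-2} (p₋₁ = 1, q₋₁ = 0):
  k = 0: a₀ = 11; p₀/q₀ = 11/1; p₀² − 138·q₀² = 121 − 138 = -17.
  k = 1: m = 11, d = 17, a = ⌊(11 + 11)/17⌋ = 1; p/q = (1·11 + 1)/(1·1 + 0) = 12/1; p² − 138·q² = 144 − 138 = 6.
  k = 2: m = 6, d = 6, a = ⌊(11 + 6)/6⌋ = 2; p/q = (2·12 + 11)/(2·1 + 1) = 35/3; p² − 138·q² = 1225 − 1242 = -17.
  k = 3: m = 6, d = 17, a = ⌊(11 + 6)/17⌋ = 1; p/q = (1·35 + 12)/(1·3 + 1) = 47/4; p² − 138·q² = 2209 − 2208 = 1.
  The first convergent with p² − 138·q² = 1 gives the fundamental solution (x₁, y₁) = (47, 4).
Step 2: Apply the recurrence (x_{n+1}, y_{n+1}) = (x₁x_n + 138y₁y_n, x₁y_n + y₁x_n) repeatedly.
  From (x_1, y_1) = (47, 4): x_2 = 47·47 + 138·4·4 = 4417; y_2 = 47·4 + 4·47 = 376.
Step 3: Verify x_2² - 138·y_2² = 19509889 - 19509888 = 1 (should be 1). ✓

(x_1, y_1) = (47, 4); (x_2, y_2) = (4417, 376).


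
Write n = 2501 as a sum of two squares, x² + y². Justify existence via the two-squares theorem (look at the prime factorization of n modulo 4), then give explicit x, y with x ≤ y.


Step 1: Factor n = 2501 = 41 · 61.
Step 2: Check the mod-4 condition on each prime factor: 41 ≡ 1 (mod 4), exponent 1; 61 ≡ 1 (mod 4), exponent 1.
All primes ≡ 3 (mod 4) appear to even exponent (or don't appear), so by the two-squares theorem n IS expressible as a sum of two squares.
Step 3: Build a representation. Here n = 41 · 61 is a product of primes ≡ 1 (mod 4). Each prime p ≡ 1 (mod 4) is itself a sum of two squares; find a² by testing p − a² for a perfect square:
  41: 41 − 1² = 40, 41 − 2² = 37, 41 − 3² = 32, 41 − 4² = 25 = 5² ⇒ 41 = 4² + 5².
  61: 61 − 1² = 60, 61 − 2² = 57, 61 − 3² = 52, 61 − 4² = 45, 61 − 5² = 36 = 6² ⇒ 61 = 5² + 6².
  Combine using the Brahmagupta–Fibonacci identity (a² + b²)(c² + d²) = (ac − bd)² + (ad + bc)² = (ac + bd)² + (ad − bc)²:
  41 · 61 = 2501: from (4² + 5²)(5² + 6²), take (4·5 − 5·6, 4·6 + 5·5) = (20 − 30, 24 + 25) = (-10, 49); dropping signs (only squares matter) gives (10, 49); check 10² + 49² = 100 + 2401 = 2501 ✓.
Step 4: Order so x ≤ y and verify: 10² + 49² = 100 + 2401 = 2501 = n. ✓

n = 2501 = 10² + 49² (one valid representation with x ≤ y).


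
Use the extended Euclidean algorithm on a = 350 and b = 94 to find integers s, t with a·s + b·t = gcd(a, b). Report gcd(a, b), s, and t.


Euclidean algorithm on (350, 94) — divide until remainder is 0:
  350 = 3 · 94 + 68
  94 = 1 · 68 + 26
  68 = 2 · 26 + 16
  26 = 1 · 16 + 10
  16 = 1 · 10 + 6
  10 = 1 · 6 + 4
  6 = 1 · 4 + 2
  4 = 2 · 2 + 0
gcd(350, 94) = 2.
Track Bezout coefficients alongside the remainders: start with r₀ = 350 = a·1 + b·0 (s = 1, t = 0) and r₁ = 94 = a·0 + b·1 (s = 0, t = 1); each new remainder r_{k+1} = r_{k-1} − q_k·r_k inherits s_{k+1} = s_{k-1} − q_k·s_k, t_{k+1} = t_{k-1} − q_k·t_k, so r_k = a·s_k + b·t_k at every step:
  q = 3: r = 68, s = 1 − 3·0 = 1, t = 0 − 3·1 = -3  (check: 350·1 + 94·(-3) = 68)
  q = 1: r = 26, s = 0 − 1·1 = -1, t = 1 − 1·(-3) = 4  (check: 350·(-1) + 94·4 = 26)
  q = 2: r = 16, s = 1 − 2·(-1) = 3, t = -3 − 2·4 = -11  (check: 350·3 + 94·(-11) = 16)
  q = 1: r = 10, s = -1 − 1·3 = -4, t = 4 − 1·(-11) = 15  (check: 350·(-4) + 94·15 = 10)
  q = 1: r = 6, s = 3 − 1·(-4) = 7, t = -11 − 1·15 = -26  (check: 350·7 + 94·(-26) = 6)
  q = 1: r = 4, s = -4 − 1·7 = -11, t = 15 − 1·(-26) = 41  (check: 350·(-11) + 94·41 = 4)
  q = 1: r = 2, s = 7 − 1·(-11) = 18, t = -26 − 1·41 = -67  (check: 350·18 + 94·(-67) = 2)
The row with r = 2 (the gcd) gives the Bezout coefficients s = 18, t = -67.
Result: 350 · (18) + 94 · (-67) = 2.

gcd(350, 94) = 2; s = 18, t = -67 (check: 350·18 + 94·(-67) = 2).


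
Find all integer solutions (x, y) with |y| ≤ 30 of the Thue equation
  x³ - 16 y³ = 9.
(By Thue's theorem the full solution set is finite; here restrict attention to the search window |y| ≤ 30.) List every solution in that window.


The equation is x³ - 16y³ = 9. For fixed y, x³ = 16·y³ + 9, so a solution requires the RHS to be a perfect cube.
Strategy: iterate y from -30 to 30, compute RHS = 16·y³ + 9, and check whether it is a (positive or negative) perfect cube.
Check small values of y:
  y = 0: RHS = 9 is not a perfect cube.
  y = 1: RHS = 25 is not a perfect cube.
  y = -1: RHS = -7 is not a perfect cube.
  y = 2: RHS = 137 is not a perfect cube.
  y = -2: RHS = -119 is not a perfect cube.
  y = 3: RHS = 441 is not a perfect cube.
  y = -3: RHS = -423 is not a perfect cube.
Continuing the search up to |y| = 30 finds no solutions either.
No (x, y) in the scanned range satisfies the equation.

No integer solutions with |y| ≤ 30.


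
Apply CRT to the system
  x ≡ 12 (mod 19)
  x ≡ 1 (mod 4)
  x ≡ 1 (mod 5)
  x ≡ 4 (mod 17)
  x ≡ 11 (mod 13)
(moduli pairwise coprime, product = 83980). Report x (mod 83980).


Product of moduli M = 19 · 4 · 5 · 17 · 13 = 83980.
Merge one congruence at a time:
  Start: x ≡ 12 (mod 19).
  Combine with x ≡ 1 (mod 4); new modulus lcm = 76.
    Write x = 12 + 19·t and substitute into x ≡ 1 (mod 4): 19·t ≡ 1 − 12 = -11 (mod 4).
    Reduce coefficients mod 4: 3·t ≡ 1 (mod 4).
    The inverse of 3 mod 4 is 3 (since 3·3 = 9 = 2·4 + 1), so t ≡ 3·1 = 3 ≡ 3 (mod 4).
    Then x = 12 + 19·3 = 69, valid modulo lcm(19, 4) = 76: x ≡ 69 (mod 76).
  Combine with x ≡ 1 (mod 5); new modulus lcm = 380.
    Write x = 69 + 76·t and substitute into x ≡ 1 (mod 5): 76·t ≡ 1 − 69 = -68 (mod 5).
    Reduce coefficients mod 5: 1·t ≡ 2 (mod 5).
    So t ≡ 2 (mod 5).
    Then x = 69 + 76·2 = 221, valid modulo lcm(76, 5) = 380: x ≡ 221 (mod 380).
  Combine with x ≡ 4 (mod 17); new modulus lcm = 6460.
    Write x = 221 + 380·t and substitute into x ≡ 4 (mod 17): 380·t ≡ 4 − 221 = -217 (mod 17).
    Reduce coefficients mod 17: 6·t ≡ 4 (mod 17).
    The inverse of 6 mod 17 is 3 (since 6·3 = 18 = 1·17 + 1), so t ≡ 3·4 = 12 ≡ 12 (mod 17).
    Then x = 221 + 380·12 = 4781, valid modulo lcm(380, 17) = 6460: x ≡ 4781 (mod 6460).
  Combine with x ≡ 11 (mod 13); new modulus lcm = 83980.
    Write x = 4781 + 6460·t and substitute into x ≡ 11 (mod 13): 6460·t ≡ 11 − 4781 = -4770 (mod 13).
    Reduce coefficients mod 13: 12·t ≡ 1 (mod 13).
    The inverse of 12 mod 13 is 12 (since 12·12 = 144 = 11·13 + 1), so t ≡ 12·1 = 12 ≡ 12 (mod 13).
    Then x = 4781 + 6460·12 = 82301, valid modulo lcm(6460, 13) = 83980: x ≡ 82301 (mod 83980).
Verify against each original: 82301 mod 19 = 12, 82301 mod 4 = 1, 82301 mod 5 = 1, 82301 mod 17 = 4, 82301 mod 13 = 11.

x ≡ 82301 (mod 83980).


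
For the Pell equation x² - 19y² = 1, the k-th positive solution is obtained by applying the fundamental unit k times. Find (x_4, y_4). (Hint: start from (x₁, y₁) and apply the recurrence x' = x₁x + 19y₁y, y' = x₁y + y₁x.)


Step 1: Find the fundamental solution (x₁, y₁) of x² - 19y² = 1.
  Expand √19 as a continued fraction. a₀ = ⌊√19⌋ = 4; iterate m_{k+1} = d_k·a_k − m_k, d_{k+1} = (19 − m_{k+1}²)/d_k, a_{k+1} = ⌊(a₀ + m_{k+1})/d_{k+1}⌋ (starting m₀ = 0, d₀ = 1), with convergents p_k = a_k·p_{k-1} + p_{k-2}, q_k = a_k·q_{k-1} + q_{k-2} (p₋₁ = 1, q₋₁ = 0):
  k = 0: a₀ = 4; p₀/q₀ = 4/1; p₀² − 19·q₀² = 16 − 19 = -3.
  k = 1: m = 4, d = 3, a = ⌊(4 + 4)/3⌋ = 2; p/q = (2·4 + 1)/(2·1 + 0) = 9/2; p² − 19·q² = 81 − 76 = 5.
  k = 2: m = 2, d = 5, a = ⌊(4 + 2)/5⌋ = 1; p/q = (1·9 + 4)/(1·2 + 1) = 13/3; p² − 19·q² = 169 − 171 = -2.
  k = 3: m = 3, d = 2, a = ⌊(4 + 3)/2⌋ = 3; p/q = (3·13 + 9)/(3·3 + 2) = 48/11; p² − 19·q² = 2304 − 2299 = 5.
  k = 4: m = 3, d = 5, a = ⌊(4 + 3)/5⌋ = 1; p/q = (1·48 + 13)/(1·11 + 3) = 61/14; p² − 19·q² = 3721 − 3724 = -3.
  k = 5: m = 2, d = 3, a = ⌊(4 + 2)/3⌋ = 2; p/q = (2·61 + 48)/(2·14 + 11) = 170/39; p² − 19·q² = 28900 − 28899 = 1.
  The first convergent with p² − 19·q² = 1 gives the fundamental solution (x₁, y₁) = (170, 39).
Step 2: Apply the recurrence (x_{n+1}, y_{n+1}) = (x₁x_n + 19y₁y_n, x₁y_n + y₁x_n) repeatedly.
  From (x_1, y_1) = (170, 39): x_2 = 170·170 + 19·39·39 = 57799; y_2 = 170·39 + 39·170 = 13260.
  From (x_2, y_2) = (57799, 13260): x_3 = 170·57799 + 19·39·13260 = 19651490; y_3 = 170·13260 + 39·57799 = 4508361.
  From (x_3, y_3) = (19651490, 4508361): x_4 = 170·19651490 + 19·39·4508361 = 6681448801; y_4 = 170·4508361 + 39·19651490 = 1532829480.
Step 3: Verify x_4² - 19·y_4² = 44641758080384337601 - 44641758080384337600 = 1 (should be 1). ✓

(x_1, y_1) = (170, 39); (x_4, y_4) = (6681448801, 1532829480).


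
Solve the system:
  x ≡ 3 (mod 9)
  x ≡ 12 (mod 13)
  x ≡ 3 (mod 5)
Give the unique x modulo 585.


Moduli 9, 13, 5 are pairwise coprime; by CRT there is a unique solution modulo M = 9 · 13 · 5 = 585.
Solve pairwise, accumulating the modulus:
  Start with x ≡ 3 (mod 9).
  Combine with x ≡ 12 (mod 13): since gcd(9, 13) = 1, we get a unique residue mod 117.
    Write x = 3 + 9·t and substitute into x ≡ 12 (mod 13): 9·t ≡ 12 − 3 = 9 (mod 13).
    The inverse of 9 mod 13 is 3 (since 9·3 = 27 = 2·13 + 1), so t ≡ 3·9 = 27 ≡ 1 (mod 13).
    Then x = 3 + 9·1 = 12, valid modulo lcm(9, 13) = 117: x ≡ 12 (mod 117).
  Combine with x ≡ 3 (mod 5): since gcd(117, 5) = 1, we get a unique residue mod 585.
    Write x = 12 + 117·t and substitute into x ≡ 3 (mod 5): 117·t ≡ 3 − 12 = -9 (mod 5).
    Reduce coefficients mod 5: 2·t ≡ 1 (mod 5).
    The inverse of 2 mod 5 is 3 (since 2·3 = 6 = 1·5 + 1), so t ≡ 3·1 = 3 ≡ 3 (mod 5).
    Then x = 12 + 117·3 = 363, valid modulo lcm(117, 5) = 585: x ≡ 363 (mod 585).
Verify: 363 mod 9 = 3 ✓, 363 mod 13 = 12 ✓, 363 mod 5 = 3 ✓.

x ≡ 363 (mod 585).


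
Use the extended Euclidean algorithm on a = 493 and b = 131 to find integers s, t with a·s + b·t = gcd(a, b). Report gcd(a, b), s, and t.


Euclidean algorithm on (493, 131) — divide until remainder is 0:
  493 = 3 · 131 + 100
  131 = 1 · 100 + 31
  100 = 3 · 31 + 7
  31 = 4 · 7 + 3
  7 = 2 · 3 + 1
  3 = 3 · 1 + 0
gcd(493, 131) = 1.
Track Bezout coefficients alongside the remainders: start with r₀ = 493 = a·1 + b·0 (s = 1, t = 0) and r₁ = 131 = a·0 + b·1 (s = 0, t = 1); each new remainder r_{k+1} = r_{k-1} − q_k·r_k inherits s_{k+1} = s_{k-1} − q_k·s_k, t_{k+1} = t_{k-1} − q_k·t_k, so r_k = a·s_k + b·t_k at every step:
  q = 3: r = 100, s = 1 − 3·0 = 1, t = 0 − 3·1 = -3  (check: 493·1 + 131·(-3) = 100)
  q = 1: r = 31, s = 0 − 1·1 = -1, t = 1 − 1·(-3) = 4  (check: 493·(-1) + 131·4 = 31)
  q = 3: r = 7, s = 1 − 3·(-1) = 4, t = -3 − 3·4 = -15  (check: 493·4 + 131·(-15) = 7)
  q = 4: r = 3, s = -1 − 4·4 = -17, t = 4 − 4·(-15) = 64  (check: 493·(-17) + 131·64 = 3)
  q = 2: r = 1, s = 4 − 2·(-17) = 38, t = -15 − 2·64 = -143  (check: 493·38 + 131·(-143) = 1)
The row with r = 1 (the gcd) gives the Bezout coefficients s = 38, t = -143.
Result: 493 · (38) + 131 · (-143) = 1.

gcd(493, 131) = 1; s = 38, t = -143 (check: 493·38 + 131·(-143) = 1).


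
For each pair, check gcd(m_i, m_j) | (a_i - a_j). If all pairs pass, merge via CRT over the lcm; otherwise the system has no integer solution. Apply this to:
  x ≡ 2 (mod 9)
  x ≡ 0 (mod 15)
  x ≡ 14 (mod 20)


Moduli 9, 15, 20 are not pairwise coprime, so CRT works modulo lcm(m_i) when all pairwise compatibility conditions hold.
Pairwise compatibility: gcd(m_i, m_j) must divide a_i - a_j for every pair.
Merge one congruence at a time:
  Start: x ≡ 2 (mod 9).
  Combine with x ≡ 0 (mod 15): gcd(9, 15) = 3, and 0 - 2 = -2 is NOT divisible by 3.
    ⇒ system is inconsistent (no integer solution).

No solution (the system is inconsistent).


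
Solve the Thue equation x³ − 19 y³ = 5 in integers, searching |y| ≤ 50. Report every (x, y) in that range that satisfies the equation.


The equation is x³ - 19y³ = 5. For fixed y, x³ = 19·y³ + 5, so a solution requires the RHS to be a perfect cube.
Strategy: iterate y from -50 to 50, compute RHS = 19·y³ + 5, and check whether it is a (positive or negative) perfect cube.
Check small values of y:
  y = 0: RHS = 5 is not a perfect cube.
  y = 1: RHS = 24 is not a perfect cube.
  y = -1: RHS = -14 is not a perfect cube.
  y = 2: RHS = 157 is not a perfect cube.
  y = -2: RHS = -147 is not a perfect cube.
  y = 3: RHS = 518 is not a perfect cube.
  y = -3: RHS = -508 is not a perfect cube.
Continuing the search up to |y| = 50 finds no solutions either.
No (x, y) in the scanned range satisfies the equation.

No integer solutions with |y| ≤ 50.


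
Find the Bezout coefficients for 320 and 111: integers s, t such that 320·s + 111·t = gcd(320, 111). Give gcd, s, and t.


Euclidean algorithm on (320, 111) — divide until remainder is 0:
  320 = 2 · 111 + 98
  111 = 1 · 98 + 13
  98 = 7 · 13 + 7
  13 = 1 · 7 + 6
  7 = 1 · 6 + 1
  6 = 6 · 1 + 0
gcd(320, 111) = 1.
Track Bezout coefficients alongside the remainders: start with r₀ = 320 = a·1 + b·0 (s = 1, t = 0) and r₁ = 111 = a·0 + b·1 (s = 0, t = 1); each new remainder r_{k+1} = r_{k-1} − q_k·r_k inherits s_{k+1} = s_{k-1} − q_k·s_k, t_{k+1} = t_{k-1} − q_k·t_k, so r_k = a·s_k + b·t_k at every step:
  q = 2: r = 98, s = 1 − 2·0 = 1, t = 0 − 2·1 = -2  (check: 320·1 + 111·(-2) = 98)
  q = 1: r = 13, s = 0 − 1·1 = -1, t = 1 − 1·(-2) = 3  (check: 320·(-1) + 111·3 = 13)
  q = 7: r = 7, s = 1 − 7·(-1) = 8, t = -2 − 7·3 = -23  (check: 320·8 + 111·(-23) = 7)
  q = 1: r = 6, s = -1 − 1·8 = -9, t = 3 − 1·(-23) = 26  (check: 320·(-9) + 111·26 = 6)
  q = 1: r = 1, s = 8 − 1·(-9) = 17, t = -23 − 1·26 = -49  (check: 320·17 + 111·(-49) = 1)
The row with r = 1 (the gcd) gives the Bezout coefficients s = 17, t = -49.
Result: 320 · (17) + 111 · (-49) = 1.

gcd(320, 111) = 1; s = 17, t = -49 (check: 320·17 + 111·(-49) = 1).


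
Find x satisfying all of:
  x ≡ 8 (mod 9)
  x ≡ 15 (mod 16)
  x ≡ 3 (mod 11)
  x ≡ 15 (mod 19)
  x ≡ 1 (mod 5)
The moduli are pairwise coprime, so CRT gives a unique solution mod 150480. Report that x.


Product of moduli M = 9 · 16 · 11 · 19 · 5 = 150480.
Merge one congruence at a time:
  Start: x ≡ 8 (mod 9).
  Combine with x ≡ 15 (mod 16); new modulus lcm = 144.
    Write x = 8 + 9·t and substitute into x ≡ 15 (mod 16): 9·t ≡ 15 − 8 = 7 (mod 16).
    The inverse of 9 mod 16 is 9 (since 9·9 = 81 = 5·16 + 1), so t ≡ 9·7 = 63 ≡ 15 (mod 16).
    Then x = 8 + 9·15 = 143, valid modulo lcm(9, 16) = 144: x ≡ 143 (mod 144).
  Combine with x ≡ 3 (mod 11); new modulus lcm = 1584.
    Write x = 143 + 144·t and substitute into x ≡ 3 (mod 11): 144·t ≡ 3 − 143 = -140 (mod 11).
    Reduce coefficients mod 11: 1·t ≡ 3 (mod 11).
    So t ≡ 3 (mod 11).
    Then x = 143 + 144·3 = 575, valid modulo lcm(144, 11) = 1584: x ≡ 575 (mod 1584).
  Combine with x ≡ 15 (mod 19); new modulus lcm = 30096.
    Write x = 575 + 1584·t and substitute into x ≡ 15 (mod 19): 1584·t ≡ 15 − 575 = -560 (mod 19).
    Reduce coefficients mod 19: 7·t ≡ 10 (mod 19).
    The inverse of 7 mod 19 is 11 (since 7·11 = 77 = 4·19 + 1), so t ≡ 11·10 = 110 ≡ 15 (mod 19).
    Then x = 575 + 1584·15 = 24335, valid modulo lcm(1584, 19) = 30096: x ≡ 24335 (mod 30096).
  Combine with x ≡ 1 (mod 5); new modulus lcm = 150480.
    Write x = 24335 + 30096·t and substitute into x ≡ 1 (mod 5): 30096·t ≡ 1 − 24335 = -24334 (mod 5).
    Reduce coefficients mod 5: 1·t ≡ 1 (mod 5).
    So t ≡ 1 (mod 5).
    Then x = 24335 + 30096·1 = 54431, valid modulo lcm(30096, 5) = 150480: x ≡ 54431 (mod 150480).
Verify against each original: 54431 mod 9 = 8, 54431 mod 16 = 15, 54431 mod 11 = 3, 54431 mod 19 = 15, 54431 mod 5 = 1.

x ≡ 54431 (mod 150480).


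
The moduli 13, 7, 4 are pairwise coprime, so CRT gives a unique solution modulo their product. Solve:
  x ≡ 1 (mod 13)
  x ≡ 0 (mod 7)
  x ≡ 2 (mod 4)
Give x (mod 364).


Moduli 13, 7, 4 are pairwise coprime; by CRT there is a unique solution modulo M = 13 · 7 · 4 = 364.
Solve pairwise, accumulating the modulus:
  Start with x ≡ 1 (mod 13).
  Combine with x ≡ 0 (mod 7): since gcd(13, 7) = 1, we get a unique residue mod 91.
    Write x = 1 + 13·t and substitute into x ≡ 0 (mod 7): 13·t ≡ 0 − 1 = -1 (mod 7).
    Reduce coefficients mod 7: 6·t ≡ 6 (mod 7).
    The inverse of 6 mod 7 is 6 (since 6·6 = 36 = 5·7 + 1), so t ≡ 6·6 = 36 ≡ 1 (mod 7).
    Then x = 1 + 13·1 = 14, valid modulo lcm(13, 7) = 91: x ≡ 14 (mod 91).
  Combine with x ≡ 2 (mod 4): since gcd(91, 4) = 1, we get a unique residue mod 364.
    Write x = 14 + 91·t and substitute into x ≡ 2 (mod 4): 91·t ≡ 2 − 14 = -12 (mod 4).
    Reduce coefficients mod 4: 3·t ≡ 0 (mod 4).
    The inverse of 3 mod 4 is 3 (since 3·3 = 9 = 2·4 + 1), so t ≡ 3·0 = 0 ≡ 0 (mod 4).
    Then x = 14 + 91·0 = 14, valid modulo lcm(91, 4) = 364: x ≡ 14 (mod 364).
Verify: 14 mod 13 = 1 ✓, 14 mod 7 = 0 ✓, 14 mod 4 = 2 ✓.

x ≡ 14 (mod 364).


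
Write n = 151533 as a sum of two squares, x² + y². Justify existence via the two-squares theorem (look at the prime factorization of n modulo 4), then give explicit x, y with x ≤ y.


Step 1: Factor n = 151533 = 3^2 · 113 · 149.
Step 2: Check the mod-4 condition on each prime factor: 3 ≡ 3 (mod 4), exponent 2 (must be even); 113 ≡ 1 (mod 4), exponent 1; 149 ≡ 1 (mod 4), exponent 1.
All primes ≡ 3 (mod 4) appear to even exponent (or don't appear), so by the two-squares theorem n IS expressible as a sum of two squares.
Step 3: Build a representation. Group n = k² · m with k = 3 and m = 113 · 149 = 16837 (a product of primes ≡ 1 (mod 4)); a representation of m scales to one of n via (k·x)² + (k·y)² = k²(x² + y²). Each prime p ≡ 1 (mod 4) is itself a sum of two squares; find a² by testing p − a² for a perfect square:
  113: 113 − 1² = 112, 113 − 2² = 109, 113 − 3² = 104, 113 − 4² = 97, 113 − 5² = 88, 113 − 6² = 77, 113 − 7² = 64 = 8² ⇒ 113 = 7² + 8².
  149: 149 − 1² = 148, 149 − 2² = 145, 149 − 3² = 140, 149 − 4² = 133, 149 − 5² = 124, 149 − 6² = 113, 149 − 7² = 100 = 10² ⇒ 149 = 7² + 10².
  Combine using the Brahmagupta–Fibonacci identity (a² + b²)(c² + d²) = (ac − bd)² + (ad + bc)² = (ac + bd)² + (ad − bc)²:
  113 · 149 = 16837: from (7² + 8²)(7² + 10²), take (7·7 − 8·10, 7·10 + 8·7) = (49 − 80, 70 + 56) = (-31, 126); dropping signs (only squares matter) gives (31, 126); check 31² + 126² = 961 + 15876 = 16837 ✓.
  Scale by k = 3: (3·31, 3·126) = (93, 378).
Step 4: Order so x ≤ y and verify: 93² + 378² = 8649 + 142884 = 151533 = n. ✓

n = 151533 = 93² + 378² (one valid representation with x ≤ y).


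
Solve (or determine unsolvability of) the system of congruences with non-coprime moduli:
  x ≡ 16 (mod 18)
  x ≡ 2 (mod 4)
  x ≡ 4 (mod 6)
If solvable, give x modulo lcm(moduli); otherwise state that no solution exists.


Moduli 18, 4, 6 are not pairwise coprime, so CRT works modulo lcm(m_i) when all pairwise compatibility conditions hold.
Pairwise compatibility: gcd(m_i, m_j) must divide a_i - a_j for every pair.
Merge one congruence at a time:
  Start: x ≡ 16 (mod 18).
  Combine with x ≡ 2 (mod 4): gcd(18, 4) = 2; 2 - 16 = -14, which IS divisible by 2, so compatible.
    Write x = 16 + 18·t and substitute into x ≡ 2 (mod 4): 18·t ≡ 2 − 16 = -14 (mod 4).
    Divide the congruence (and modulus) by g = 2: 9·t ≡ -7 (mod 2).
    Reduce coefficients mod 2: 1·t ≡ 1 (mod 2).
    So t ≡ 1 (mod 2).
    Then x = 16 + 18·1 = 34, valid modulo lcm(18, 4) = 36: x ≡ 34 (mod 36).
  Combine with x ≡ 4 (mod 6): gcd(36, 6) = 6; 4 - 34 = -30, which IS divisible by 6, so compatible.
    Write x = 34 + 36·t and substitute into x ≡ 4 (mod 6): 36·t ≡ 4 − 34 = -30 (mod 6).
    Divide the congruence (and modulus) by g = 6: 6·t ≡ -5 (mod 1).
    Modulo 1 every t works; take t = 0.
    Then x = 34 + 36·0 = 34, valid modulo lcm(36, 6) = 36: x ≡ 34 (mod 36).
Verify: 34 mod 18 = 16, 34 mod 4 = 2, 34 mod 6 = 4.

x ≡ 34 (mod 36).


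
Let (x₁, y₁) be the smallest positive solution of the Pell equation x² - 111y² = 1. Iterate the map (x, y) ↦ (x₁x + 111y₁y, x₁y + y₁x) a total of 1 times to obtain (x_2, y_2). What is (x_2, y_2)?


Step 1: Find the fundamental solution (x₁, y₁) of x² - 111y² = 1.
  Expand √111 as a continued fraction. a₀ = ⌊√111⌋ = 10; iterate m_{k+1} = d_k·a_k − m_k, d_{k+1} = (111 − m_{k+1}²)/d_k, a_{k+1} = ⌊(a₀ + m_{k+1})/d_{k+1}⌋ (starting m₀ = 0, d₀ = 1), with convergents p_k = a_k·p_{k-1} + p_{k-2}, q_k = a_k·q_{k-1} + q_{k-2} (p₋₁ = 1, q₋₁ = 0):
  k = 0: a₀ = 10; p₀/q₀ = 10/1; p₀² − 111·q₀² = 100 − 111 = -11.
  k = 1: m = 10, d = 11, a = ⌊(10 + 10)/11⌋ = 1; p/q = (1·10 + 1)/(1·1 + 0) = 11/1; p² − 111·q² = 121 − 111 = 10.
  k = 2: m = 1, d = 10, a = ⌊(10 + 1)/10⌋ = 1; p/q = (1·11 + 10)/(1·1 + 1) = 21/2; p² − 111·q² = 441 − 444 = -3.
  k = 3: m = 9, d = 3, a = ⌊(10 + 9)/3⌋ = 6; p/q = (6·21 + 11)/(6·2 + 1) = 137/13; p² − 111·q² = 18769 − 18759 = 10.
  k = 4: m = 9, d = 10, a = ⌊(10 + 9)/10⌋ = 1; p/q = (1·137 + 21)/(1·13 + 2) = 158/15; p² − 111·q² = 24964 − 24975 = -11.
  k = 5: m = 1, d = 11, a = ⌊(10 + 1)/11⌋ = 1; p/q = (1·158 + 137)/(1·15 + 13) = 295/28; p² − 111·q² = 87025 − 87024 = 1.
  The first convergent with p² − 111·q² = 1 gives the fundamental solution (x₁, y₁) = (295, 28).
Step 2: Apply the recurrence (x_{n+1}, y_{n+1}) = (x₁x_n + 111y₁y_n, x₁y_n + y₁x_n) repeatedly.
  From (x_1, y_1) = (295, 28): x_2 = 295·295 + 111·28·28 = 174049; y_2 = 295·28 + 28·295 = 16520.
Step 3: Verify x_2² - 111·y_2² = 30293054401 - 30293054400 = 1 (should be 1). ✓

(x_1, y_1) = (295, 28); (x_2, y_2) = (174049, 16520).


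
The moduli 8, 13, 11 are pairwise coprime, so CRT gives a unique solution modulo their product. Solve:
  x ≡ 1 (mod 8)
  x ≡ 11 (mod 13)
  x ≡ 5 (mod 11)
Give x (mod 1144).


Moduli 8, 13, 11 are pairwise coprime; by CRT there is a unique solution modulo M = 8 · 13 · 11 = 1144.
Solve pairwise, accumulating the modulus:
  Start with x ≡ 1 (mod 8).
  Combine with x ≡ 11 (mod 13): since gcd(8, 13) = 1, we get a unique residue mod 104.
    Write x = 1 + 8·t and substitute into x ≡ 11 (mod 13): 8·t ≡ 11 − 1 = 10 (mod 13).
    The inverse of 8 mod 13 is 5 (since 8·5 = 40 = 3·13 + 1), so t ≡ 5·10 = 50 ≡ 11 (mod 13).
    Then x = 1 + 8·11 = 89, valid modulo lcm(8, 13) = 104: x ≡ 89 (mod 104).
  Combine with x ≡ 5 (mod 11): since gcd(104, 11) = 1, we get a unique residue mod 1144.
    Write x = 89 + 104·t and substitute into x ≡ 5 (mod 11): 104·t ≡ 5 − 89 = -84 (mod 11).
    Reduce coefficients mod 11: 5·t ≡ 4 (mod 11).
    The inverse of 5 mod 11 is 9 (since 5·9 = 45 = 4·11 + 1), so t ≡ 9·4 = 36 ≡ 3 (mod 11).
    Then x = 89 + 104·3 = 401, valid modulo lcm(104, 11) = 1144: x ≡ 401 (mod 1144).
Verify: 401 mod 8 = 1 ✓, 401 mod 13 = 11 ✓, 401 mod 11 = 5 ✓.

x ≡ 401 (mod 1144).


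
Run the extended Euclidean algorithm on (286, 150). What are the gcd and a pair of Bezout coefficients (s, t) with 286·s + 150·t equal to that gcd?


Euclidean algorithm on (286, 150) — divide until remainder is 0:
  286 = 1 · 150 + 136
  150 = 1 · 136 + 14
  136 = 9 · 14 + 10
  14 = 1 · 10 + 4
  10 = 2 · 4 + 2
  4 = 2 · 2 + 0
gcd(286, 150) = 2.
Track Bezout coefficients alongside the remainders: start with r₀ = 286 = a·1 + b·0 (s = 1, t = 0) and r₁ = 150 = a·0 + b·1 (s = 0, t = 1); each new remainder r_{k+1} = r_{k-1} − q_k·r_k inherits s_{k+1} = s_{k-1} − q_k·s_k, t_{k+1} = t_{k-1} − q_k·t_k, so r_k = a·s_k + b·t_k at every step:
  q = 1: r = 136, s = 1 − 1·0 = 1, t = 0 − 1·1 = -1  (check: 286·1 + 150·(-1) = 136)
  q = 1: r = 14, s = 0 − 1·1 = -1, t = 1 − 1·(-1) = 2  (check: 286·(-1) + 150·2 = 14)
  q = 9: r = 10, s = 1 − 9·(-1) = 10, t = -1 − 9·2 = -19  (check: 286·10 + 150·(-19) = 10)
  q = 1: r = 4, s = -1 − 1·10 = -11, t = 2 − 1·(-19) = 21  (check: 286·(-11) + 150·21 = 4)
  q = 2: r = 2, s = 10 − 2·(-11) = 32, t = -19 − 2·21 = -61  (check: 286·32 + 150·(-61) = 2)
The row with r = 2 (the gcd) gives the Bezout coefficients s = 32, t = -61.
Result: 286 · (32) + 150 · (-61) = 2.

gcd(286, 150) = 2; s = 32, t = -61 (check: 286·32 + 150·(-61) = 2).


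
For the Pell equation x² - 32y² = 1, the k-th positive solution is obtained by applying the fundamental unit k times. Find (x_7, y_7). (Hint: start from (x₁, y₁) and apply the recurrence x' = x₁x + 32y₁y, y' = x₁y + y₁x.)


Step 1: Find the fundamental solution (x₁, y₁) of x² - 32y² = 1.
  Expand √32 as a continued fraction. a₀ = ⌊√32⌋ = 5; iterate m_{k+1} = d_k·a_k − m_k, d_{k+1} = (32 − m_{k+1}²)/d_k, a_{k+1} = ⌊(a₀ + m_{k+1})/d_{k+1}⌋ (starting m₀ = 0, d₀ = 1), with convergents p_k = a_k·p_{k-1} + p_{k-2}, q_k = a_k·q_{k-1} + q_{k-2} (p₋₁ = 1, q₋₁ = 0):
  k = 0: a₀ = 5; p₀/q₀ = 5/1; p₀² − 32·q₀² = 25 − 32 = -7.
  k = 1: m = 5, d = 7, a = ⌊(5 + 5)/7⌋ = 1; p/q = (1·5 + 1)/(1·1 + 0) = 6/1; p² − 32·q² = 36 − 32 = 4.
  k = 2: m = 2, d = 4, a = ⌊(5 + 2)/4⌋ = 1; p/q = (1·6 + 5)/(1·1 + 1) = 11/2; p² − 32·q² = 121 − 128 = -7.
  k = 3: m = 2, d = 7, a = ⌊(5 + 2)/7⌋ = 1; p/q = (1·11 + 6)/(1·2 + 1) = 17/3; p² − 32·q² = 289 − 288 = 1.
  The first convergent with p² − 32·q² = 1 gives the fundamental solution (x₁, y₁) = (17, 3).
Step 2: Apply the recurrence (x_{n+1}, y_{n+1}) = (x₁x_n + 32y₁y_n, x₁y_n + y₁x_n) repeatedly.
  From (x_1, y_1) = (17, 3): x_2 = 17·17 + 32·3·3 = 577; y_2 = 17·3 + 3·17 = 102.
  From (x_2, y_2) = (577, 102): x_3 = 17·577 + 32·3·102 = 19601; y_3 = 17·102 + 3·577 = 3465.
  From (x_3, y_3) = (19601, 3465): x_4 = 17·19601 + 32·3·3465 = 665857; y_4 = 17·3465 + 3·19601 = 117708.
  From (x_4, y_4) = (665857, 117708): x_5 = 17·665857 + 32·3·117708 = 22619537; y_5 = 17·117708 + 3·665857 = 3998607.
  From (x_5, y_5) = (22619537, 3998607): x_6 = 17·22619537 + 32·3·3998607 = 768398401; y_6 = 17·3998607 + 3·22619537 = 135834930.
  From (x_6, y_6) = (768398401, 135834930): x_7 = 17·768398401 + 32·3·135834930 = 26102926097; y_7 = 17·135834930 + 3·768398401 = 4614389013.
Step 3: Verify x_7² - 32·y_7² = 681362750825443653409 - 681362750825443653408 = 1 (should be 1). ✓

(x_1, y_1) = (17, 3); (x_7, y_7) = (26102926097, 4614389013).


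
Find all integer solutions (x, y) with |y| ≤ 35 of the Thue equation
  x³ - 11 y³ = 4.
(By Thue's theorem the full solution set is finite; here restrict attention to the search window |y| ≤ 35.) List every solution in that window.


The equation is x³ - 11y³ = 4. For fixed y, x³ = 11·y³ + 4, so a solution requires the RHS to be a perfect cube.
Strategy: iterate y from -35 to 35, compute RHS = 11·y³ + 4, and check whether it is a (positive or negative) perfect cube.
Check small values of y:
  y = 0: RHS = 4 is not a perfect cube.
  y = 1: RHS = 15 is not a perfect cube.
  y = -1: RHS = -7 is not a perfect cube.
  y = 2: RHS = 92 is not a perfect cube.
  y = -2: RHS = -84 is not a perfect cube.
  y = 3: RHS = 301 is not a perfect cube.
  y = -3: RHS = -293 is not a perfect cube.
Continuing the search up to |y| = 35 finds no solutions either.
No (x, y) in the scanned range satisfies the equation.

No integer solutions with |y| ≤ 35.


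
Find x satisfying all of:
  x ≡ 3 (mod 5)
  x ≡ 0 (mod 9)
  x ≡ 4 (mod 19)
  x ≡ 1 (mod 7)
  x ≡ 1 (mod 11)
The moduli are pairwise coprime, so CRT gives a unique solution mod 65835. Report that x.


Product of moduli M = 5 · 9 · 19 · 7 · 11 = 65835.
Merge one congruence at a time:
  Start: x ≡ 3 (mod 5).
  Combine with x ≡ 0 (mod 9); new modulus lcm = 45.
    Write x = 3 + 5·t and substitute into x ≡ 0 (mod 9): 5·t ≡ 0 − 3 = -3 (mod 9).
    Reduce coefficients mod 9: 5·t ≡ 6 (mod 9).
    The inverse of 5 mod 9 is 2 (since 5·2 = 10 = 1·9 + 1), so t ≡ 2·6 = 12 ≡ 3 (mod 9).
    Then x = 3 + 5·3 = 18, valid modulo lcm(5, 9) = 45: x ≡ 18 (mod 45).
  Combine with x ≡ 4 (mod 19); new modulus lcm = 855.
    Write x = 18 + 45·t and substitute into x ≡ 4 (mod 19): 45·t ≡ 4 − 18 = -14 (mod 19).
    Reduce coefficients mod 19: 7·t ≡ 5 (mod 19).
    The inverse of 7 mod 19 is 11 (since 7·11 = 77 = 4·19 + 1), so t ≡ 11·5 = 55 ≡ 17 (mod 19).
    Then x = 18 + 45·17 = 783, valid modulo lcm(45, 19) = 855: x ≡ 783 (mod 855).
  Combine with x ≡ 1 (mod 7); new modulus lcm = 5985.
    Write x = 783 + 855·t and substitute into x ≡ 1 (mod 7): 855·t ≡ 1 − 783 = -782 (mod 7).
    Reduce coefficients mod 7: 1·t ≡ 2 (mod 7).
    So t ≡ 2 (mod 7).
    Then x = 783 + 855·2 = 2493, valid modulo lcm(855, 7) = 5985: x ≡ 2493 (mod 5985).
  Combine with x ≡ 1 (mod 11); new modulus lcm = 65835.
    Write x = 2493 + 5985·t and substitute into x ≡ 1 (mod 11): 5985·t ≡ 1 − 2493 = -2492 (mod 11).
    Reduce coefficients mod 11: 1·t ≡ 5 (mod 11).
    So t ≡ 5 (mod 11).
    Then x = 2493 + 5985·5 = 32418, valid modulo lcm(5985, 11) = 65835: x ≡ 32418 (mod 65835).
Verify against each original: 32418 mod 5 = 3, 32418 mod 9 = 0, 32418 mod 19 = 4, 32418 mod 7 = 1, 32418 mod 11 = 1.

x ≡ 32418 (mod 65835).


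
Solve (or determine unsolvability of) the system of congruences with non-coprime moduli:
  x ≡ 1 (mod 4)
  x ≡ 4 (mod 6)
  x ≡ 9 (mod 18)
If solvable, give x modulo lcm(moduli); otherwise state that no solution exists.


Moduli 4, 6, 18 are not pairwise coprime, so CRT works modulo lcm(m_i) when all pairwise compatibility conditions hold.
Pairwise compatibility: gcd(m_i, m_j) must divide a_i - a_j for every pair.
Merge one congruence at a time:
  Start: x ≡ 1 (mod 4).
  Combine with x ≡ 4 (mod 6): gcd(4, 6) = 2, and 4 - 1 = 3 is NOT divisible by 2.
    ⇒ system is inconsistent (no integer solution).

No solution (the system is inconsistent).


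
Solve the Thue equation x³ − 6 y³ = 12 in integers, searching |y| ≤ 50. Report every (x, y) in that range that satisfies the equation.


The equation is x³ - 6y³ = 12. For fixed y, x³ = 6·y³ + 12, so a solution requires the RHS to be a perfect cube.
Strategy: iterate y from -50 to 50, compute RHS = 6·y³ + 12, and check whether it is a (positive or negative) perfect cube.
Check small values of y:
  y = 0: RHS = 12 is not a perfect cube.
  y = 1: RHS = 18 is not a perfect cube.
  y = -1: RHS = 6 is not a perfect cube.
  y = 2: RHS = 60 is not a perfect cube.
  y = -2: RHS = -36 is not a perfect cube.
  y = 3: RHS = 174 is not a perfect cube.
  y = -3: RHS = -150 is not a perfect cube.
Continuing the search up to |y| = 50 finds no solutions either.
No (x, y) in the scanned range satisfies the equation.

No integer solutions with |y| ≤ 50.


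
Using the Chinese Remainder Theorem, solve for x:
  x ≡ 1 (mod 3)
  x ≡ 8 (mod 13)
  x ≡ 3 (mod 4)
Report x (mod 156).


Moduli 3, 13, 4 are pairwise coprime; by CRT there is a unique solution modulo M = 3 · 13 · 4 = 156.
Solve pairwise, accumulating the modulus:
  Start with x ≡ 1 (mod 3).
  Combine with x ≡ 8 (mod 13): since gcd(3, 13) = 1, we get a unique residue mod 39.
    Write x = 1 + 3·t and substitute into x ≡ 8 (mod 13): 3·t ≡ 8 − 1 = 7 (mod 13).
    The inverse of 3 mod 13 is 9 (since 3·9 = 27 = 2·13 + 1), so t ≡ 9·7 = 63 ≡ 11 (mod 13).
    Then x = 1 + 3·11 = 34, valid modulo lcm(3, 13) = 39: x ≡ 34 (mod 39).
  Combine with x ≡ 3 (mod 4): since gcd(39, 4) = 1, we get a unique residue mod 156.
    Write x = 34 + 39·t and substitute into x ≡ 3 (mod 4): 39·t ≡ 3 − 34 = -31 (mod 4).
    Reduce coefficients mod 4: 3·t ≡ 1 (mod 4).
    The inverse of 3 mod 4 is 3 (since 3·3 = 9 = 2·4 + 1), so t ≡ 3·1 = 3 ≡ 3 (mod 4).
    Then x = 34 + 39·3 = 151, valid modulo lcm(39, 4) = 156: x ≡ 151 (mod 156).
Verify: 151 mod 3 = 1 ✓, 151 mod 13 = 8 ✓, 151 mod 4 = 3 ✓.

x ≡ 151 (mod 156).


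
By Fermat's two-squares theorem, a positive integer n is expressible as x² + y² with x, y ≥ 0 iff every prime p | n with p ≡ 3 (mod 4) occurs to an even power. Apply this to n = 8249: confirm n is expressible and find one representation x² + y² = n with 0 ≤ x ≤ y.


Step 1: Factor n = 8249 = 73 · 113.
Step 2: Check the mod-4 condition on each prime factor: 73 ≡ 1 (mod 4), exponent 1; 113 ≡ 1 (mod 4), exponent 1.
All primes ≡ 3 (mod 4) appear to even exponent (or don't appear), so by the two-squares theorem n IS expressible as a sum of two squares.
Step 3: Build a representation. Here n = 73 · 113 is a product of primes ≡ 1 (mod 4). Each prime p ≡ 1 (mod 4) is itself a sum of two squares; find a² by testing p − a² for a perfect square:
  73: 73 − 1² = 72, 73 − 2² = 69, 73 − 3² = 64 = 8² ⇒ 73 = 3² + 8².
  113: 113 − 1² = 112, 113 − 2² = 109, 113 − 3² = 104, 113 − 4² = 97, 113 − 5² = 88, 113 − 6² = 77, 113 − 7² = 64 = 8² ⇒ 113 = 7² + 8².
  Combine using the Brahmagupta–Fibonacci identity (a² + b²)(c² + d²) = (ac − bd)² + (ad + bc)² = (ac + bd)² + (ad − bc)²:
  73 · 113 = 8249: from (3² + 8²)(7² + 8²), take (3·7 − 8·8, 3·8 + 8·7) = (21 − 64, 24 + 56) = (-43, 80); dropping signs (only squares matter) gives (43, 80); check 43² + 80² = 1849 + 6400 = 8249 ✓.
Step 4: Order so x ≤ y and verify: 43² + 80² = 1849 + 6400 = 8249 = n. ✓

n = 8249 = 43² + 80² (one valid representation with x ≤ y).


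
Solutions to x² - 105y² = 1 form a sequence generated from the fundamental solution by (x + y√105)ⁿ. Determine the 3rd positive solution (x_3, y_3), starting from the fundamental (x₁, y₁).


Step 1: Find the fundamental solution (x₁, y₁) of x² - 105y² = 1.
  Expand √105 as a continued fraction. a₀ = ⌊√105⌋ = 10; iterate m_{k+1} = d_k·a_k − m_k, d_{k+1} = (105 − m_{k+1}²)/d_k, a_{k+1} = ⌊(a₀ + m_{k+1})/d_{k+1}⌋ (starting m₀ = 0, d₀ = 1), with convergents p_k = a_k·p_{k-1} + p_{k-2}, q_k = a_k·q_{k-1} + q_{k-2} (p₋₁ = 1, q₋₁ = 0):
  k = 0: a₀ = 10; p₀/q₀ = 10/1; p₀² − 105·q₀² = 100 − 105 = -5.
  k = 1: m = 10, d = 5, a = ⌊(10 + 10)/5⌋ = 4; p/q = (4·10 + 1)/(4·1 + 0) = 41/4; p² − 105·q² = 1681 − 1680 = 1.
  The first convergent with p² − 105·q² = 1 gives the fundamental solution (x₁, y₁) = (41, 4).
Step 2: Apply the recurrence (x_{n+1}, y_{n+1}) = (x₁x_n + 105y₁y_n, x₁y_n + y₁x_n) repeatedly.
  From (x_1, y_1) = (41, 4): x_2 = 41·41 + 105·4·4 = 3361; y_2 = 41·4 + 4·41 = 328.
  From (x_2, y_2) = (3361, 328): x_3 = 41·3361 + 105·4·328 = 275561; y_3 = 41·328 + 4·3361 = 26892.
Step 3: Verify x_3² - 105·y_3² = 75933864721 - 75933864720 = 1 (should be 1). ✓

(x_1, y_1) = (41, 4); (x_3, y_3) = (275561, 26892).
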